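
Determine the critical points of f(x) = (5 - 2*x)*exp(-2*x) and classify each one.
f'(x) = 4*(x - 3)*exp(-2*x)

Solve f'(x) = 0:
  f'(x) = (4*x - 12)·exp(-2*x) and exp(-2*x) > 0 for every x, so f'(x) = 0 ⇔ 4*x - 12 = 0.
  Factor: 4*x - 12 = 4*(x - 3) = 0.
  ⇒ x = 3

f''(x) = 4*(7 - 2*x)*exp(-2*x)
Second-derivative test at each critical point:
  f''(3) = 0.0099 > 0 → local minimum

Critical points: x = 3 (local minimum)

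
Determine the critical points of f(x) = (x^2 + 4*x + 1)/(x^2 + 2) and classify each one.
f'(x) = 2*(-2*x^2 + x + 4)/(x^4 + 4*x^2 + 4)

Solve f'(x) = 0:
  f'(x) = -2*(2*x^2 - x - 4)/(x^2 + 2)^2; the denominator is positive wherever f is defined, so f'(x) = 0 ⇔ -4*x^2 + 2*x + 8 = 0.
  Factor: -4*x^2 + 2*x + 8 = -2*(2*x^2 - x - 4); 2*x^2 - x - 4 = 0 has no rational roots; quadratic formula: x = (1 ± √33)/4.
  ⇒ x = 1/4 - sqrt(33)/4 ≈ -1.1861, 1/4 + sqrt(33)/4 ≈ 1.6861

f''(x) = 2*(4*x^3 - 3*x^2 - 24*x + 2)/(x^6 + 6*x^4 + 12*x^2 + 8)
Second-derivative test at each critical point:
  f''(-1.1861) = 0.9898 > 0 → local minimum
  f''(1.6861) = -0.4898 < 0 → local maximum

Critical points: x = 1/4 - sqrt(33)/4 ≈ -1.1861 (local minimum); x = 1/4 + sqrt(33)/4 ≈ 1.6861 (local maximum)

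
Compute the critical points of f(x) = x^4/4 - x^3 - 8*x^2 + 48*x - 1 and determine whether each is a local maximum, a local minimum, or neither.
f'(x) = x^3 - 3*x^2 - 16*x + 48

Solve f'(x) = 0:
  Factor: x^3 - 3*x^2 - 16*x + 48 = (x - 4)*(x - 3)*(x + 4) = 0.
  ⇒ x = -4, 3, 4

f''(x) = 3*x^2 - 6*x - 16
Second-derivative test at each critical point:
  f''(-4) = 56 > 0 → local minimum
  f''(3) = -7 < 0 → local maximum
  f''(4) = 8 > 0 → local minimum

Critical points: x = -4 (local minimum); x = 3 (local maximum); x = 4 (local minimum)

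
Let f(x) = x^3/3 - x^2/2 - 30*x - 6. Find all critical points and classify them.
f'(x) = x^2 - x - 30

Solve f'(x) = 0:
  Factor: x^2 - x - 30 = (x - 6)*(x + 5) = 0.
  ⇒ x = -5, 6

f''(x) = 2*x - 1
Second-derivative test at each critical point:
  f''(-5) = -11 < 0 → local maximum
  f''(6) = 11 > 0 → local minimum

Critical points: x = -5 (local maximum); x = 6 (local minimum)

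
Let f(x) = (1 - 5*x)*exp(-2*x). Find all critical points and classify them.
f'(x) = (10*x - 7)*exp(-2*x)

Solve f'(x) = 0:
  f'(x) = (10*x - 7)·exp(-2*x) and exp(-2*x) > 0 for every x, so f'(x) = 0 ⇔ 10*x - 7 = 0.
  10*x - 7 = 0.
  ⇒ x = 7/10

f''(x) = 4*(6 - 5*x)*exp(-2*x)
Second-derivative test at each critical point:
  f''(7/10) = 2.4660 > 0 → local minimum

Critical points: x = 7/10 (local minimum)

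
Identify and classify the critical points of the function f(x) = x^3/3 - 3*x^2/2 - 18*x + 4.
f'(x) = x^2 - 3*x - 18

Solve f'(x) = 0:
  Factor: x^2 - 3*x - 18 = (x - 6)*(x + 3) = 0.
  ⇒ x = -3, 6

f''(x) = 2*x - 3
Second-derivative test at each critical point:
  f''(-3) = -9 < 0 → local maximum
  f''(6) = 9 > 0 → local minimum

Critical points: x = -3 (local maximum); x = 6 (local minimum)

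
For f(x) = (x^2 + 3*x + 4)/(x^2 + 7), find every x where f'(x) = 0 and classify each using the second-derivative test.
f'(x) = 3*(-x^2 + 2*x + 7)/(x^4 + 14*x^2 + 49)

Solve f'(x) = 0:
  f'(x) = -3*(x^2 - 2*x - 7)/(x^2 + 7)^2; the denominator is positive wherever f is defined, so f'(x) = 0 ⇔ -3*x^2 + 6*x + 21 = 0.
  Factor: -3*x^2 + 6*x + 21 = -3*(x^2 - 2*x - 7); x^2 - 2*x - 7 = 0 has no rational roots; quadratic formula: x = (2 ± √32)/2.
  ⇒ x = 1 - 2*sqrt(2) ≈ -1.8284, 1 + 2*sqrt(2) ≈ 3.8284

f''(x) = 6*(x^3 - 3*x^2 - 21*x + 7)/(x^6 + 21*x^4 + 147*x^2 + 343)
Second-derivative test at each critical point:
  f''(-1.8284) = 0.1586 > 0 → local minimum
  f''(3.8284) = -0.0362 < 0 → local maximum

Critical points: x = 1 - 2*sqrt(2) ≈ -1.8284 (local minimum); x = 1 + 2*sqrt(2) ≈ 3.8284 (local maximum)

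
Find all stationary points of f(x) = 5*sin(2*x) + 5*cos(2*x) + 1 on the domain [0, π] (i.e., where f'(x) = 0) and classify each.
f'(x) = 10*sqrt(2)*cos(2*x + pi/4)

Solve f'(x) = 0 on [0, π]:
  f'(x) = 0 ⇔ 5*cos(2*x) = 5*sin(2*x) ⇔ tan(2*x) = 1, i.e. 2*x = arctan(1) + nπ; keep the solutions lying in [0, π].
  ⇒ x = pi/8 ≈ 0.3927, 5*pi/8 ≈ 1.9635

f''(x) = -20*sqrt(2)*sin(2*x + pi/4)
Second-derivative test at each critical point:
  f''(0.3927) = -28.2843 < 0 → local maximum
  f''(1.9635) = 28.2843 > 0 → local minimum

Critical points: x = pi/8 ≈ 0.3927 (local maximum); x = 5*pi/8 ≈ 1.9635 (local minimum)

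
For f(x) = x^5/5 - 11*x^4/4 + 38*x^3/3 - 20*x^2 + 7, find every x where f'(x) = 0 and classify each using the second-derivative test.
f'(x) = x*(x^3 - 11*x^2 + 38*x - 40)

Solve f'(x) = 0:
  Factor: x^4 - 11*x^3 + 38*x^2 - 40*x = x*(x - 5)*(x - 4)*(x - 2) = 0.
  ⇒ x = 0, 2, 4, 5

f''(x) = 4*x^3 - 33*x^2 + 76*x - 40
Second-derivative test at each critical point:
  f''(0) = -40 < 0 → local maximum
  f''(2) = 12 > 0 → local minimum
  f''(4) = -8 < 0 → local maximum
  f''(5) = 15 > 0 → local minimum

Critical points: x = 0 (local maximum); x = 2 (local minimum); x = 4 (local maximum); x = 5 (local minimum)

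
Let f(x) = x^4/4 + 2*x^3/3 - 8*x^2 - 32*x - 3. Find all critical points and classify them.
f'(x) = x^3 + 2*x^2 - 16*x - 32

Solve f'(x) = 0:
  Factor: x^3 + 2*x^2 - 16*x - 32 = (x - 4)*(x + 2)*(x + 4) = 0.
  ⇒ x = -4, -2, 4

f''(x) = 3*x^2 + 4*x - 16
Second-derivative test at each critical point:
  f''(-4) = 16 > 0 → local minimum
  f''(-2) = -12 < 0 → local maximum
  f''(4) = 48 > 0 → local minimum

Critical points: x = -4 (local minimum); x = -2 (local maximum); x = 4 (local minimum)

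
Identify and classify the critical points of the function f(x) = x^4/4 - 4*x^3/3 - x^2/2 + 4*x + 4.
f'(x) = x^3 - 4*x^2 - x + 4

Solve f'(x) = 0:
  Factor: x^3 - 4*x^2 - x + 4 = (x - 4)*(x - 1)*(x + 1) = 0.
  ⇒ x = -1, 1, 4

f''(x) = 3*x^2 - 8*x - 1
Second-derivative test at each critical point:
  f''(-1) = 10 > 0 → local minimum
  f''(1) = -6 < 0 → local maximum
  f''(4) = 15 > 0 → local minimum

Critical points: x = -1 (local minimum); x = 1 (local maximum); x = 4 (local minimum)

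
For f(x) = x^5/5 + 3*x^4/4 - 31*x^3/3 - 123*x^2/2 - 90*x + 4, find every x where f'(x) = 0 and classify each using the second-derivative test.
f'(x) = x^4 + 3*x^3 - 31*x^2 - 123*x - 90

Solve f'(x) = 0:
  Factor: x^4 + 3*x^3 - 31*x^2 - 123*x - 90 = (x - 6)*(x + 1)*(x + 3)*(x + 5) = 0.
  ⇒ x = -5, -3, -1, 6

f''(x) = 4*x^3 + 9*x^2 - 62*x - 123
Second-derivative test at each critical point:
  f''(-5) = -88 < 0 → local maximum
  f''(-3) = 36 > 0 → local minimum
  f''(-1) = -56 < 0 → local maximum
  f''(6) = 693 > 0 → local minimum

Critical points: x = -5 (local maximum); x = -3 (local minimum); x = -1 (local maximum); x = 6 (local minimum)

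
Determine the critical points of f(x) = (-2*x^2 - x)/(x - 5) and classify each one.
f'(x) = (-2*x^2 + 20*x + 5)/(x^2 - 10*x + 25)

Solve f'(x) = 0:
  f'(x) = -(2*x^2 - 20*x - 5)/(x - 5)^2; the denominator is positive wherever f is defined, so f'(x) = 0 ⇔ -2*x^2 + 20*x + 5 = 0.
  2*x^2 - 20*x - 5 = 0 has no rational roots; quadratic formula: x = (20 ± √440)/4.
  ⇒ x = 5 - sqrt(110)/2 ≈ -0.2440, 5 + sqrt(110)/2 ≈ 10.2440

f''(x) = -110/(x^3 - 15*x^2 + 75*x - 125)
Second-derivative test at each critical point:
  f''(-0.2440) = 0.7628 > 0 → local minimum
  f''(10.2440) = -0.7628 < 0 → local maximum

Critical points: x = 5 - sqrt(110)/2 ≈ -0.2440 (local minimum); x = 5 + sqrt(110)/2 ≈ 10.2440 (local maximum)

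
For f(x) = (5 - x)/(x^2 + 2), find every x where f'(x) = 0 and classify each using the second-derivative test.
f'(x) = (-x^2 + 2*x*(x - 5) - 2)/(x^2 + 2)^2

Solve f'(x) = 0:
  f'(x) = (x^2 - 10*x - 2)/(x^2 + 2)^2; the denominator is positive wherever f is defined, so f'(x) = 0 ⇔ x^2 - 10*x - 2 = 0.
  x^2 - 10*x - 2 = 0 has no rational roots; quadratic formula: x = (10 ± √108)/2.
  ⇒ x = 5 - 3*sqrt(3) ≈ -0.1962, 5 + 3*sqrt(3) ≈ 10.1962

f''(x) = 2*(4*x^2*(5 - x) + (3*x - 5)*(x^2 + 2))/(x^2 + 2)^3
Second-derivative test at each critical point:
  f''(-0.1962) = -2.5009 < 0 → local maximum
  f''(10.1962) = 0.0009 > 0 → local minimum

Critical points: x = 5 - 3*sqrt(3) ≈ -0.1962 (local maximum); x = 5 + 3*sqrt(3) ≈ 10.1962 (local minimum)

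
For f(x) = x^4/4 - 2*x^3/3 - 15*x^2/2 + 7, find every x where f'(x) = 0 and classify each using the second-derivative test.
f'(x) = x*(x^2 - 2*x - 15)

Solve f'(x) = 0:
  Factor: x^3 - 2*x^2 - 15*x = x*(x - 5)*(x + 3) = 0.
  ⇒ x = -3, 0, 5

f''(x) = 3*x^2 - 4*x - 15
Second-derivative test at each critical point:
  f''(-3) = 24 > 0 → local minimum
  f''(0) = -15 < 0 → local maximum
  f''(5) = 40 > 0 → local minimum

Critical points: x = -3 (local minimum); x = 0 (local maximum); x = 5 (local minimum)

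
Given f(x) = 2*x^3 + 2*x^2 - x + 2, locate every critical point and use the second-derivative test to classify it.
f'(x) = 6*x^2 + 4*x - 1

Solve f'(x) = 0:
  6*x^2 + 4*x - 1 = 0 has no rational roots; quadratic formula: x = (-4 ± √40)/12.
  ⇒ x = -sqrt(10)/6 - 1/3 ≈ -0.8604, -1/3 + sqrt(10)/6 ≈ 0.1937

f''(x) = 12*x + 4
Second-derivative test at each critical point:
  f''(-0.8604) = -6.3246 < 0 → local maximum
  f''(0.1937) = 6.3246 > 0 → local minimum

Critical points: x = -sqrt(10)/6 - 1/3 ≈ -0.8604 (local maximum); x = -1/3 + sqrt(10)/6 ≈ 0.1937 (local minimum)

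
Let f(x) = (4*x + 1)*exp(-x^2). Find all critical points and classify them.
f'(x) = 2*(-x*(4*x + 1) + 2)*exp(-x^2)

Solve f'(x) = 0:
  f'(x) = (-8*x^2 - 2*x + 4)·exp(-x^2) and exp(-x^2) > 0 for every x, so f'(x) = 0 ⇔ -8*x^2 - 2*x + 4 = 0.
  Factor: -8*x^2 - 2*x + 4 = -2*(4*x^2 + x - 2); 4*x^2 + x - 2 = 0 has no rational roots; quadratic formula: x = (-1 ± √33)/8.
  ⇒ x = -sqrt(33)/8 - 1/8 ≈ -0.8431, -1/8 + sqrt(33)/8 ≈ 0.5931

f''(x) = 2*(2*x^2*(4*x + 1) - 12*x - 1)*exp(-x^2)
Second-derivative test at each critical point:
  f''(-0.8431) = 5.6442 > 0 → local minimum
  f''(0.5931) = -8.0822 < 0 → local maximum

Critical points: x = -sqrt(33)/8 - 1/8 ≈ -0.8431 (local minimum); x = -1/8 + sqrt(33)/8 ≈ 0.5931 (local maximum)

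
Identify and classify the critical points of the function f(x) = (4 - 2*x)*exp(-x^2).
f'(x) = 2*(2*x*(x - 2) - 1)*exp(-x^2)

Solve f'(x) = 0:
  f'(x) = (4*x^2 - 8*x - 2)·exp(-x^2) and exp(-x^2) > 0 for every x, so f'(x) = 0 ⇔ 4*x^2 - 8*x - 2 = 0.
  Factor: 4*x^2 - 8*x - 2 = 2*(2*x^2 - 4*x - 1); 2*x^2 - 4*x - 1 = 0 has no rational roots; quadratic formula: x = (4 ± √24)/4.
  ⇒ x = 1 - sqrt(6)/2 ≈ -0.2247, 1 + sqrt(6)/2 ≈ 2.2247

f''(x) = 4*(2*x^2*(2 - x) + 3*x - 2)*exp(-x^2)
Second-derivative test at each critical point:
  f''(-0.2247) = -9.3154 < 0 → local maximum
  f''(2.2247) = 0.0694 > 0 → local minimum

Critical points: x = 1 - sqrt(6)/2 ≈ -0.2247 (local maximum); x = 1 + sqrt(6)/2 ≈ 2.2247 (local minimum)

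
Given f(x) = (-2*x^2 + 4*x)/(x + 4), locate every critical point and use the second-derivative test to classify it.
f'(x) = 2*(-x^2 - 8*x + 8)/(x^2 + 8*x + 16)

Solve f'(x) = 0:
  f'(x) = -2*(x^2 + 8*x - 8)/(x + 4)^2; the denominator is positive wherever f is defined, so f'(x) = 0 ⇔ -2*x^2 - 16*x + 16 = 0.
  Factor: -2*x^2 - 16*x + 16 = -2*(x^2 + 8*x - 8); x^2 + 8*x - 8 = 0 has no rational roots; quadratic formula: x = (-8 ± √96)/2.
  ⇒ x = -2*sqrt(6) - 4 ≈ -8.8990, -4 + 2*sqrt(6) ≈ 0.8990

f''(x) = -96/(x^3 + 12*x^2 + 48*x + 64)
Second-derivative test at each critical point:
  f''(-8.8990) = 0.8165 > 0 → local minimum
  f''(0.8990) = -0.8165 < 0 → local maximum

Critical points: x = -2*sqrt(6) - 4 ≈ -8.8990 (local minimum); x = -4 + 2*sqrt(6) ≈ 0.8990 (local maximum)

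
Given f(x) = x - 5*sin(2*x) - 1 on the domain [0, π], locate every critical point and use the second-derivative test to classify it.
f'(x) = 1 - 10*cos(2*x)

Solve f'(x) = 0 on [0, π]:
  f'(x) = 0 ⇔ cos(2*x) = 1/10, i.e. 2*x = ±arccos(1/10) + 2nπ; keep the solutions lying in [0, π].
  ⇒ x = acos(1/10)/2 ≈ 0.7353, pi - acos(1/10)/2 ≈ 2.4063

f''(x) = 20*sin(2*x)
Second-derivative test at each critical point:
  f''(0.7353) = 19.8997 > 0 → local minimum
  f''(2.4063) = -19.8997 < 0 → local maximum

Critical points: x = acos(1/10)/2 ≈ 0.7353 (local minimum); x = pi - acos(1/10)/2 ≈ 2.4063 (local maximum)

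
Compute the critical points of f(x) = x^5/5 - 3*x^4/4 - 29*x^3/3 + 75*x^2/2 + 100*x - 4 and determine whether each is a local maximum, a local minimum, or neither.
f'(x) = x^4 - 3*x^3 - 29*x^2 + 75*x + 100

Solve f'(x) = 0:
  Factor: x^4 - 3*x^3 - 29*x^2 + 75*x + 100 = (x - 5)*(x - 4)*(x + 1)*(x + 5) = 0.
  ⇒ x = -5, -1, 4, 5

f''(x) = 4*x^3 - 9*x^2 - 58*x + 75
Second-derivative test at each critical point:
  f''(-5) = -360 < 0 → local maximum
  f''(-1) = 120 > 0 → local minimum
  f''(4) = -45 < 0 → local maximum
  f''(5) = 60 > 0 → local minimum

Critical points: x = -5 (local maximum); x = -1 (local minimum); x = 4 (local maximum); x = 5 (local minimum)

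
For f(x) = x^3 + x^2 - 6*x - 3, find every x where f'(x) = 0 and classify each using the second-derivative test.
f'(x) = 3*x^2 + 2*x - 6

Solve f'(x) = 0:
  3*x^2 + 2*x - 6 = 0 has no rational roots; quadratic formula: x = (-2 ± √76)/6.
  ⇒ x = -sqrt(19)/3 - 1/3 ≈ -1.7863, -1/3 + sqrt(19)/3 ≈ 1.1196

f''(x) = 6*x + 2
Second-derivative test at each critical point:
  f''(-1.7863) = -8.7178 < 0 → local maximum
  f''(1.1196) = 8.7178 > 0 → local minimum

Critical points: x = -sqrt(19)/3 - 1/3 ≈ -1.7863 (local maximum); x = -1/3 + sqrt(19)/3 ≈ 1.1196 (local minimum)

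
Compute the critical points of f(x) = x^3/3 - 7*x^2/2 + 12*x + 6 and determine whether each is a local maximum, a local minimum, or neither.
f'(x) = x^2 - 7*x + 12

Solve f'(x) = 0:
  Factor: x^2 - 7*x + 12 = (x - 4)*(x - 3) = 0.
  ⇒ x = 3, 4

f''(x) = 2*x - 7
Second-derivative test at each critical point:
  f''(3) = -1 < 0 → local maximum
  f''(4) = 1 > 0 → local minimum

Critical points: x = 3 (local maximum); x = 4 (local minimum)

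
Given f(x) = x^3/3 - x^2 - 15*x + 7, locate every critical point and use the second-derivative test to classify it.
f'(x) = x^2 - 2*x - 15

Solve f'(x) = 0:
  Factor: x^2 - 2*x - 15 = (x - 5)*(x + 3) = 0.
  ⇒ x = -3, 5

f''(x) = 2*x - 2
Second-derivative test at each critical point:
  f''(-3) = -8 < 0 → local maximum
  f''(5) = 8 > 0 → local minimum

Critical points: x = -3 (local maximum); x = 5 (local minimum)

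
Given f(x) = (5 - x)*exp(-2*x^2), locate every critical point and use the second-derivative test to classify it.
f'(x) = (4*x*(x - 5) - 1)*exp(-2*x^2)

Solve f'(x) = 0:
  f'(x) = (4*x^2 - 20*x - 1)·exp(-2*x^2) and exp(-2*x^2) > 0 for every x, so f'(x) = 0 ⇔ 4*x^2 - 20*x - 1 = 0.
  4*x^2 - 20*x - 1 = 0 has no rational roots; quadratic formula: x = (20 ± √416)/8.
  ⇒ x = 5/2 - sqrt(26)/2 ≈ -0.0495, 5/2 + sqrt(26)/2 ≈ 5.0495

f''(x) = 4*(4*x^2*(5 - x) + 3*x - 5)*exp(-2*x^2)
Second-derivative test at each critical point:
  f''(-0.0495) = -20.2963 < 0 → local maximum
  f''(5.0495) = 1.454e-21 > 0 → local minimum

Critical points: x = 5/2 - sqrt(26)/2 ≈ -0.0495 (local maximum); x = 5/2 + sqrt(26)/2 ≈ 5.0495 (local minimum)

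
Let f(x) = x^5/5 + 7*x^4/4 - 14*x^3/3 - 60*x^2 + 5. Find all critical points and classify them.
f'(x) = x*(x^3 + 7*x^2 - 14*x - 120)

Solve f'(x) = 0:
  Factor: x^4 + 7*x^3 - 14*x^2 - 120*x = x*(x - 4)*(x + 5)*(x + 6) = 0.
  ⇒ x = -6, -5, 0, 4

f''(x) = 4*x^3 + 21*x^2 - 28*x - 120
Second-derivative test at each critical point:
  f''(-6) = -60 < 0 → local maximum
  f''(-5) = 45 > 0 → local minimum
  f''(0) = -120 < 0 → local maximum
  f''(4) = 360 > 0 → local minimum

Critical points: x = -6 (local maximum); x = -5 (local minimum); x = 0 (local maximum); x = 4 (local minimum)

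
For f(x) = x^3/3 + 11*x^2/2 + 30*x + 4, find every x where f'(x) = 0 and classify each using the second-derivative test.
f'(x) = x^2 + 11*x + 30

Solve f'(x) = 0:
  Factor: x^2 + 11*x + 30 = (x + 5)*(x + 6) = 0.
  ⇒ x = -6, -5

f''(x) = 2*x + 11
Second-derivative test at each critical point:
  f''(-6) = -1 < 0 → local maximum
  f''(-5) = 1 > 0 → local minimum

Critical points: x = -6 (local maximum); x = -5 (local minimum)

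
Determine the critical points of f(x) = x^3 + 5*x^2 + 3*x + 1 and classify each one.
f'(x) = 3*x^2 + 10*x + 3

Solve f'(x) = 0:
  Factor: 3*x^2 + 10*x + 3 = (x + 3)*(3*x + 1) = 0.
  ⇒ x = -3, -1/3

f''(x) = 6*x + 10
Second-derivative test at each critical point:
  f''(-3) = -8 < 0 → local maximum
  f''(-1/3) = 8 > 0 → local minimum

Critical points: x = -3 (local maximum); x = -1/3 (local minimum)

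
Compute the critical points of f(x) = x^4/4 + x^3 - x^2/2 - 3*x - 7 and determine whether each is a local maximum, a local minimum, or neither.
f'(x) = x^3 + 3*x^2 - x - 3

Solve f'(x) = 0:
  Factor: x^3 + 3*x^2 - x - 3 = (x - 1)*(x + 1)*(x + 3) = 0.
  ⇒ x = -3, -1, 1

f''(x) = 3*x^2 + 6*x - 1
Second-derivative test at each critical point:
  f''(-3) = 8 > 0 → local minimum
  f''(-1) = -4 < 0 → local maximum
  f''(1) = 8 > 0 → local minimum

Critical points: x = -3 (local minimum); x = -1 (local maximum); x = 1 (local minimum)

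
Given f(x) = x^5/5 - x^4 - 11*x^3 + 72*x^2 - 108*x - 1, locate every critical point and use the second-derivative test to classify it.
f'(x) = x^4 - 4*x^3 - 33*x^2 + 144*x - 108

Solve f'(x) = 0:
  Factor: x^4 - 4*x^3 - 33*x^2 + 144*x - 108 = (x - 6)*(x - 3)*(x - 1)*(x + 6) = 0.
  ⇒ x = -6, 1, 3, 6

f''(x) = 4*x^3 - 12*x^2 - 66*x + 144
Second-derivative test at each critical point:
  f''(-6) = -756 < 0 → local maximum
  f''(1) = 70 > 0 → local minimum
  f''(3) = -54 < 0 → local maximum
  f''(6) = 180 > 0 → local minimum

Critical points: x = -6 (local maximum); x = 1 (local minimum); x = 3 (local maximum); x = 6 (local minimum)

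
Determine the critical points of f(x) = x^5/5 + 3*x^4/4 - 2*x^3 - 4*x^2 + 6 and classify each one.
f'(x) = x*(x^3 + 3*x^2 - 6*x - 8)

Solve f'(x) = 0:
  Factor: x^4 + 3*x^3 - 6*x^2 - 8*x = x*(x - 2)*(x + 1)*(x + 4) = 0.
  ⇒ x = -4, -1, 0, 2

f''(x) = 4*x^3 + 9*x^2 - 12*x - 8
Second-derivative test at each critical point:
  f''(-4) = -72 < 0 → local maximum
  f''(-1) = 9 > 0 → local minimum
  f''(0) = -8 < 0 → local maximum
  f''(2) = 36 > 0 → local minimum

Critical points: x = -4 (local maximum); x = -1 (local minimum); x = 0 (local maximum); x = 2 (local minimum)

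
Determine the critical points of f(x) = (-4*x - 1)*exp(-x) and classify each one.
f'(x) = (4*x - 3)*exp(-x)

Solve f'(x) = 0:
  f'(x) = (4*x - 3)·exp(-x) and exp(-x) > 0 for every x, so f'(x) = 0 ⇔ 4*x - 3 = 0.
  4*x - 3 = 0.
  ⇒ x = 3/4

f''(x) = (7 - 4*x)*exp(-x)
Second-derivative test at each critical point:
  f''(3/4) = 1.8895 > 0 → local minimum

Critical points: x = 3/4 (local minimum)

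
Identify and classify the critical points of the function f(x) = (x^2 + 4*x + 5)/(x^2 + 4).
f'(x) = 2*(-2*x^2 - x + 8)/(x^4 + 8*x^2 + 16)

Solve f'(x) = 0:
  f'(x) = -2*(2*x^2 + x - 8)/(x^2 + 4)^2; the denominator is positive wherever f is defined, so f'(x) = 0 ⇔ -4*x^2 - 2*x + 16 = 0.
  Factor: -4*x^2 - 2*x + 16 = -2*(2*x^2 + x - 8); 2*x^2 + x - 8 = 0 has no rational roots; quadratic formula: x = (-1 ± √65)/4.
  ⇒ x = -sqrt(65)/4 - 1/4 ≈ -2.2656, -1/4 + sqrt(65)/4 ≈ 1.7656

f''(x) = 2*(4*x^3 + 3*x^2 - 48*x - 4)/(x^6 + 12*x^4 + 48*x^2 + 64)
Second-derivative test at each critical point:
  f''(-2.2656) = 0.1933 > 0 → local minimum
  f''(1.7656) = -0.3183 < 0 → local maximum

Critical points: x = -sqrt(65)/4 - 1/4 ≈ -2.2656 (local minimum); x = -1/4 + sqrt(65)/4 ≈ 1.7656 (local maximum)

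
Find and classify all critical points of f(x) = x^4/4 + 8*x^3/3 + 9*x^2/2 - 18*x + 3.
f'(x) = x^3 + 8*x^2 + 9*x - 18

Solve f'(x) = 0:
  Factor: x^3 + 8*x^2 + 9*x - 18 = (x - 1)*(x + 3)*(x + 6) = 0.
  ⇒ x = -6, -3, 1

f''(x) = 3*x^2 + 16*x + 9
Second-derivative test at each critical point:
  f''(-6) = 21 > 0 → local minimum
  f''(-3) = -12 < 0 → local maximum
  f''(1) = 28 > 0 → local minimum

Critical points: x = -6 (local minimum); x = -3 (local maximum); x = 1 (local minimum)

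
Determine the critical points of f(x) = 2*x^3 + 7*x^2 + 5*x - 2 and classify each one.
f'(x) = 6*x^2 + 14*x + 5

Solve f'(x) = 0:
  6*x^2 + 14*x + 5 = 0 has no rational roots; quadratic formula: x = (-14 ± √76)/12.
  ⇒ x = -7/6 - sqrt(19)/6 ≈ -1.8931, -7/6 + sqrt(19)/6 ≈ -0.4402

f''(x) = 12*x + 14
Second-derivative test at each critical point:
  f''(-1.8931) = -8.7178 < 0 → local maximum
  f''(-0.4402) = 8.7178 > 0 → local minimum

Critical points: x = -7/6 - sqrt(19)/6 ≈ -1.8931 (local maximum); x = -7/6 + sqrt(19)/6 ≈ -0.4402 (local minimum)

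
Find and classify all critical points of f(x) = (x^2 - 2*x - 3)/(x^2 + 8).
f'(x) = 2*(x^2 + 11*x - 8)/(x^4 + 16*x^2 + 64)

Solve f'(x) = 0:
  f'(x) = 2*(x^2 + 11*x - 8)/(x^2 + 8)^2; the denominator is positive wherever f is defined, so f'(x) = 0 ⇔ 2*x^2 + 22*x - 16 = 0.
  Factor: 2*x^2 + 22*x - 16 = 2*(x^2 + 11*x - 8); x^2 + 11*x - 8 = 0 has no rational roots; quadratic formula: x = (-11 ± √153)/2.
  ⇒ x = -3*sqrt(17)/2 - 11/2 ≈ -11.6847, -11/2 + 3*sqrt(17)/2 ≈ 0.6847

f''(x) = 2*(-2*x^3 - 33*x^2 + 48*x + 88)/(x^6 + 24*x^4 + 192*x^2 + 512)
Second-derivative test at each critical point:
  f''(-11.6847) = -0.0012 < 0 → local maximum
  f''(0.6847) = 0.3449 > 0 → local minimum

Critical points: x = -3*sqrt(17)/2 - 11/2 ≈ -11.6847 (local maximum); x = -11/2 + 3*sqrt(17)/2 ≈ 0.6847 (local minimum)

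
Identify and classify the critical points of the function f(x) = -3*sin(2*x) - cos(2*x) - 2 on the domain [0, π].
f'(x) = 2*sin(2*x) - 6*cos(2*x)

Solve f'(x) = 0 on [0, π]:
  f'(x) = 0 ⇔ -3*cos(2*x) = -sin(2*x) ⇔ tan(2*x) = 3, i.e. 2*x = arctan(3) + nπ; keep the solutions lying in [0, π].
  ⇒ x = atan(3)/2 ≈ 0.6245, atan(3)/2 + pi/2 ≈ 2.1953

f''(x) = 12*sin(2*x) + 4*cos(2*x)
Second-derivative test at each critical point:
  f''(0.6245) = 12.6491 > 0 → local minimum
  f''(2.1953) = -12.6491 < 0 → local maximum

Critical points: x = atan(3)/2 ≈ 0.6245 (local minimum); x = atan(3)/2 + pi/2 ≈ 2.1953 (local maximum)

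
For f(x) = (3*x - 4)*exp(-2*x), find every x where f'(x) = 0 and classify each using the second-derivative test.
f'(x) = (11 - 6*x)*exp(-2*x)

Solve f'(x) = 0:
  f'(x) = (11 - 6*x)·exp(-2*x) and exp(-2*x) > 0 for every x, so f'(x) = 0 ⇔ 11 - 6*x = 0.
  11 - 6*x = 0.
  ⇒ x = 11/6

f''(x) = 4*(3*x - 7)*exp(-2*x)
Second-derivative test at each critical point:
  f''(11/6) = -0.1534 < 0 → local maximum

Critical points: x = 11/6 (local maximum)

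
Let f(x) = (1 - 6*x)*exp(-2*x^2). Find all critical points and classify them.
f'(x) = 2*(2*x*(6*x - 1) - 3)*exp(-2*x^2)

Solve f'(x) = 0:
  f'(x) = (24*x^2 - 4*x - 6)·exp(-2*x^2) and exp(-2*x^2) > 0 for every x, so f'(x) = 0 ⇔ 24*x^2 - 4*x - 6 = 0.
  Factor: 24*x^2 - 4*x - 6 = 2*(12*x^2 - 2*x - 3); 12*x^2 - 2*x - 3 = 0 has no rational roots; quadratic formula: x = (2 ± √148)/24.
  ⇒ x = 1/12 - sqrt(37)/12 ≈ -0.4236, 1/12 + sqrt(37)/12 ≈ 0.5902

f''(x) = 4*(4*x^2*(1 - 6*x) + 18*x - 1)*exp(-2*x^2)
Second-derivative test at each critical point:
  f''(-0.4236) = -16.9954 < 0 → local maximum
  f''(0.5902) = 12.1219 > 0 → local minimum

Critical points: x = 1/12 - sqrt(37)/12 ≈ -0.4236 (local maximum); x = 1/12 + sqrt(37)/12 ≈ 0.5902 (local minimum)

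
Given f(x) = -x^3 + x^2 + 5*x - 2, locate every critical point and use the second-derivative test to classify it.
f'(x) = -3*x^2 + 2*x + 5

Solve f'(x) = 0:
  Factor: -3*x^2 + 2*x + 5 = -(x + 1)*(3*x - 5) = 0.
  ⇒ x = -1, 5/3

f''(x) = 2 - 6*x
Second-derivative test at each critical point:
  f''(-1) = 8 > 0 → local minimum
  f''(5/3) = -8 < 0 → local maximum

Critical points: x = -1 (local minimum); x = 5/3 (local maximum)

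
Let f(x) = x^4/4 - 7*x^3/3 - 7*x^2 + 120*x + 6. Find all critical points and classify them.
f'(x) = x^3 - 7*x^2 - 14*x + 120

Solve f'(x) = 0:
  Factor: x^3 - 7*x^2 - 14*x + 120 = (x - 6)*(x - 5)*(x + 4) = 0.
  ⇒ x = -4, 5, 6

f''(x) = 3*x^2 - 14*x - 14
Second-derivative test at each critical point:
  f''(-4) = 90 > 0 → local minimum
  f''(5) = -9 < 0 → local maximum
  f''(6) = 10 > 0 → local minimum

Critical points: x = -4 (local minimum); x = 5 (local maximum); x = 6 (local minimum)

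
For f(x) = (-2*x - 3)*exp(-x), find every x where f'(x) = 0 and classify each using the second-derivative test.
f'(x) = (2*x + 1)*exp(-x)

Solve f'(x) = 0:
  f'(x) = (2*x + 1)·exp(-x) and exp(-x) > 0 for every x, so f'(x) = 0 ⇔ 2*x + 1 = 0.
  2*x + 1 = 0.
  ⇒ x = -1/2

f''(x) = (1 - 2*x)*exp(-x)
Second-derivative test at each critical point:
  f''(-1/2) = 3.2974 > 0 → local minimum

Critical points: x = -1/2 (local minimum)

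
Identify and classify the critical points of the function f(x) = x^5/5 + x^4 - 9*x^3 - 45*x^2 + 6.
f'(x) = x*(x^3 + 4*x^2 - 27*x - 90)

Solve f'(x) = 0:
  Factor: x^4 + 4*x^3 - 27*x^2 - 90*x = x*(x - 5)*(x + 3)*(x + 6) = 0.
  ⇒ x = -6, -3, 0, 5

f''(x) = 4*x^3 + 12*x^2 - 54*x - 90
Second-derivative test at each critical point:
  f''(-6) = -198 < 0 → local maximum
  f''(-3) = 72 > 0 → local minimum
  f''(0) = -90 < 0 → local maximum
  f''(5) = 440 > 0 → local minimum

Critical points: x = -6 (local maximum); x = -3 (local minimum); x = 0 (local maximum); x = 5 (local minimum)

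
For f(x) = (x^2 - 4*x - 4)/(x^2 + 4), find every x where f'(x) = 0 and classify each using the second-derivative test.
f'(x) = 4*(x^2 + 4*x - 4)/(x^4 + 8*x^2 + 16)

Solve f'(x) = 0:
  f'(x) = 4*(x^2 + 4*x - 4)/(x^2 + 4)^2; the denominator is positive wherever f is defined, so f'(x) = 0 ⇔ 4*x^2 + 16*x - 16 = 0.
  Factor: 4*x^2 + 16*x - 16 = 4*(x^2 + 4*x - 4); x^2 + 4*x - 4 = 0 has no rational roots; quadratic formula: x = (-4 ± √32)/2.
  ⇒ x = -2*sqrt(2) - 2 ≈ -4.8284, -2 + 2*sqrt(2) ≈ 0.8284

f''(x) = 8*(-x^3 - 6*x^2 + 12*x + 8)/(x^6 + 12*x^4 + 48*x^2 + 64)
Second-derivative test at each critical point:
  f''(-4.8284) = -0.0303 < 0 → local maximum
  f''(0.8284) = 1.0303 > 0 → local minimum

Critical points: x = -2*sqrt(2) - 2 ≈ -4.8284 (local maximum); x = -2 + 2*sqrt(2) ≈ 0.8284 (local minimum)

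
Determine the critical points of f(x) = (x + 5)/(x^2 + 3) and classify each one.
f'(x) = (x^2 - 2*x*(x + 5) + 3)/(x^2 + 3)^2

Solve f'(x) = 0:
  f'(x) = -(x^2 + 10*x - 3)/(x^2 + 3)^2; the denominator is positive wherever f is defined, so f'(x) = 0 ⇔ -x^2 - 10*x + 3 = 0.
  x^2 + 10*x - 3 = 0 has no rational roots; quadratic formula: x = (-10 ± √112)/2.
  ⇒ x = -2*sqrt(7) - 5 ≈ -10.2915, -5 + 2*sqrt(7) ≈ 0.2915

f''(x) = 2*(4*x^2*(x + 5) - (3*x + 5)*(x^2 + 3))/(x^2 + 3)^3
Second-derivative test at each critical point:
  f''(-10.2915) = 0.0009 > 0 → local minimum
  f''(0.2915) = -1.1120 < 0 → local maximum

Critical points: x = -2*sqrt(7) - 5 ≈ -10.2915 (local minimum); x = -5 + 2*sqrt(7) ≈ 0.2915 (local maximum)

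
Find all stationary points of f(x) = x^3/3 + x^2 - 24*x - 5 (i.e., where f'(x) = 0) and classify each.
f'(x) = x^2 + 2*x - 24

Solve f'(x) = 0:
  Factor: x^2 + 2*x - 24 = (x - 4)*(x + 6) = 0.
  ⇒ x = -6, 4

f''(x) = 2*x + 2
Second-derivative test at each critical point:
  f''(-6) = -10 < 0 → local maximum
  f''(4) = 10 > 0 → local minimum

Critical points: x = -6 (local maximum); x = 4 (local minimum)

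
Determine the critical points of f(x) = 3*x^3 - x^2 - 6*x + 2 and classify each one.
f'(x) = 9*x^2 - 2*x - 6

Solve f'(x) = 0:
  9*x^2 - 2*x - 6 = 0 has no rational roots; quadratic formula: x = (2 ± √220)/18.
  ⇒ x = 1/9 - sqrt(55)/9 ≈ -0.7129, 1/9 + sqrt(55)/9 ≈ 0.9351

f''(x) = 18*x - 2
Second-derivative test at each critical point:
  f''(-0.7129) = -14.8324 < 0 → local maximum
  f''(0.9351) = 14.8324 > 0 → local minimum

Critical points: x = 1/9 - sqrt(55)/9 ≈ -0.7129 (local maximum); x = 1/9 + sqrt(55)/9 ≈ 0.9351 (local minimum)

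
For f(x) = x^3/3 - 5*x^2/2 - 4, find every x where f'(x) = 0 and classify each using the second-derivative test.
f'(x) = x*(x - 5)

Solve f'(x) = 0:
  Factor: x^2 - 5*x = x*(x - 5) = 0.
  ⇒ x = 0, 5

f''(x) = 2*x - 5
Second-derivative test at each critical point:
  f''(0) = -5 < 0 → local maximum
  f''(5) = 5 > 0 → local minimum

Critical points: x = 0 (local maximum); x = 5 (local minimum)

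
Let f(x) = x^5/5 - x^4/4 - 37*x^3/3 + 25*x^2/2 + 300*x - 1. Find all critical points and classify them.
f'(x) = x^4 - x^3 - 37*x^2 + 25*x + 300

Solve f'(x) = 0:
  Factor: x^4 - x^3 - 37*x^2 + 25*x + 300 = (x - 5)*(x - 4)*(x + 3)*(x + 5) = 0.
  ⇒ x = -5, -3, 4, 5

f''(x) = 4*x^3 - 3*x^2 - 74*x + 25
Second-derivative test at each critical point:
  f''(-5) = -180 < 0 → local maximum
  f''(-3) = 112 > 0 → local minimum
  f''(4) = -63 < 0 → local maximum
  f''(5) = 80 > 0 → local minimum

Critical points: x = -5 (local maximum); x = -3 (local minimum); x = 4 (local maximum); x = 5 (local minimum)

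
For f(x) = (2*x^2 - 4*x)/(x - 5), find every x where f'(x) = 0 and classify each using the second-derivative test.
f'(x) = 2*(x^2 - 10*x + 10)/(x^2 - 10*x + 25)

Solve f'(x) = 0:
  f'(x) = 2*(x^2 - 10*x + 10)/(x - 5)^2; the denominator is positive wherever f is defined, so f'(x) = 0 ⇔ 2*x^2 - 20*x + 20 = 0.
  Factor: 2*x^2 - 20*x + 20 = 2*(x^2 - 10*x + 10); x^2 - 10*x + 10 = 0 has no rational roots; quadratic formula: x = (10 ± √60)/2.
  ⇒ x = 5 - sqrt(15) ≈ 1.1270, sqrt(15) + 5 ≈ 8.8730

f''(x) = 60/(x^3 - 15*x^2 + 75*x - 125)
Second-derivative test at each critical point:
  f''(1.1270) = -1.0328 < 0 → local maximum
  f''(8.8730) = 1.0328 > 0 → local minimum

Critical points: x = 5 - sqrt(15) ≈ 1.1270 (local maximum); x = sqrt(15) + 5 ≈ 8.8730 (local minimum)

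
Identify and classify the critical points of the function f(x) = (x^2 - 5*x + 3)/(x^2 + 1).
f'(x) = (5*x^2 - 4*x - 5)/(x^4 + 2*x^2 + 1)

Solve f'(x) = 0:
  f'(x) = (5*x^2 - 4*x - 5)/(x^2 + 1)^2; the denominator is positive wherever f is defined, so f'(x) = 0 ⇔ 5*x^2 - 4*x - 5 = 0.
  5*x^2 - 4*x - 5 = 0 has no rational roots; quadratic formula: x = (4 ± √116)/10.
  ⇒ x = 2/5 - sqrt(29)/5 ≈ -0.6770, 2/5 + sqrt(29)/5 ≈ 1.4770

f''(x) = 2*(-5*x^3 + 6*x^2 + 15*x - 2)/(x^6 + 3*x^4 + 3*x^2 + 1)
Second-derivative test at each critical point:
  f''(-0.6770) = -5.0640 < 0 → local maximum
  f''(1.4770) = 1.0640 > 0 → local minimum

Critical points: x = 2/5 - sqrt(29)/5 ≈ -0.6770 (local maximum); x = 2/5 + sqrt(29)/5 ≈ 1.4770 (local minimum)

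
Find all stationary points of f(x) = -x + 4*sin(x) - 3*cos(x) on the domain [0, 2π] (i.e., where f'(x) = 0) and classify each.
f'(x) = 3*sin(x) + 4*cos(x) - 1

Solve f'(x) = 0 on [0, 2π]:
  f'(x) = 0 ⇔ 3*sin(x) + 4*cos(x) = 1. Write the left side as R·cos(x + φ) with R = √(4² + (-3)²) = 5, cos φ = 4/5, sin φ = -3/5; then cos(x + φ) = 1/5. Solve for x and keep the solutions lying in [0, 2π].
  ⇒ x = atan((3 + 8*sqrt(6))/(4 - 6*sqrt(6))) + pi ≈ 2.0129, atan((3 - 8*sqrt(6))/(4 + 6*sqrt(6))) + 2*pi ≈ 5.5572

f''(x) = -4*sin(x) + 3*cos(x)
Second-derivative test at each critical point:
  f''(2.0129) = -4.8990 < 0 → local maximum
  f''(5.5572) = 4.8990 > 0 → local minimum

Critical points: x = atan((3 + 8*sqrt(6))/(4 - 6*sqrt(6))) + pi ≈ 2.0129 (local maximum); x = atan((3 - 8*sqrt(6))/(4 + 6*sqrt(6))) + 2*pi ≈ 5.5572 (local minimum)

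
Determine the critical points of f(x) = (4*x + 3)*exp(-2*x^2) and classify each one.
f'(x) = 4*(-x*(4*x + 3) + 1)*exp(-2*x^2)

Solve f'(x) = 0:
  f'(x) = (-16*x^2 - 12*x + 4)·exp(-2*x^2) and exp(-2*x^2) > 0 for every x, so f'(x) = 0 ⇔ -16*x^2 - 12*x + 4 = 0.
  Factor: -16*x^2 - 12*x + 4 = -4*(x + 1)*(4*x - 1) = 0.
  ⇒ x = -1, 1/4

f''(x) = 4*(4*x^2*(4*x + 3) - 12*x - 3)*exp(-2*x^2)
Second-derivative test at each critical point:
  f''(-1) = 2.7067 > 0 → local minimum
  f''(1/4) = -17.6499 < 0 → local maximum

Critical points: x = -1 (local minimum); x = 1/4 (local maximum)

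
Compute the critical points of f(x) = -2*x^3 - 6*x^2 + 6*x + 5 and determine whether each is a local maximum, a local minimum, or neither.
f'(x) = -6*x^2 - 12*x + 6

Solve f'(x) = 0:
  Factor: -6*x^2 - 12*x + 6 = -6*(x^2 + 2*x - 1); x^2 + 2*x - 1 = 0 has no rational roots; quadratic formula: x = (-2 ± √8)/2.
  ⇒ x = -sqrt(2) - 1 ≈ -2.4142, -1 + sqrt(2) ≈ 0.4142

f''(x) = -12*x - 12
Second-derivative test at each critical point:
  f''(-2.4142) = 16.9706 > 0 → local minimum
  f''(0.4142) = -16.9706 < 0 → local maximum

Critical points: x = -sqrt(2) - 1 ≈ -2.4142 (local minimum); x = -1 + sqrt(2) ≈ 0.4142 (local maximum)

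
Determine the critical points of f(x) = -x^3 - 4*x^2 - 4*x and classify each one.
f'(x) = -3*x^2 - 8*x - 4

Solve f'(x) = 0:
  Factor: -3*x^2 - 8*x - 4 = -(x + 2)*(3*x + 2) = 0.
  ⇒ x = -2, -2/3

f''(x) = -6*x - 8
Second-derivative test at each critical point:
  f''(-2) = 4 > 0 → local minimum
  f''(-2/3) = -4 < 0 → local maximum

Critical points: x = -2 (local minimum); x = -2/3 (local maximum)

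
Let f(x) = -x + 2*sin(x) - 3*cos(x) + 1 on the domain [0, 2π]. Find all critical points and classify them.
f'(x) = 3*sin(x) + 2*cos(x) - 1

Solve f'(x) = 0 on [0, 2π]:
  f'(x) = 0 ⇔ 3*sin(x) + 2*cos(x) = 1. Write the left side as R·cos(x + φ) with R = √(2² + (-3)²) = sqrt(13), cos φ = 2*sqrt(13)/13, sin φ = -3*sqrt(13)/13; then cos(x + φ) = sqrt(13)/13. Solve for x and keep the solutions lying in [0, 2π].
  ⇒ x = atan((3 + 4*sqrt(3))/(2 - 6*sqrt(3))) + pi ≈ 2.2726, atan((3 - 4*sqrt(3))/(2 + 6*sqrt(3))) + 2*pi ≈ 5.9762

f''(x) = -2*sin(x) + 3*cos(x)
Second-derivative test at each critical point:
  f''(2.2726) = -3.4641 < 0 → local maximum
  f''(5.9762) = 3.4641 > 0 → local minimum

Critical points: x = atan((3 + 4*sqrt(3))/(2 - 6*sqrt(3))) + pi ≈ 2.2726 (local maximum); x = atan((3 - 4*sqrt(3))/(2 + 6*sqrt(3))) + 2*pi ≈ 5.9762 (local minimum)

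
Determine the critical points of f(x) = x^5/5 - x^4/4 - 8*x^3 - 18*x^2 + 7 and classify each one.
f'(x) = x*(x^3 - x^2 - 24*x - 36)

Solve f'(x) = 0:
  Factor: x^4 - x^3 - 24*x^2 - 36*x = x*(x - 6)*(x + 2)*(x + 3) = 0.
  ⇒ x = -3, -2, 0, 6

f''(x) = 4*x^3 - 3*x^2 - 48*x - 36
Second-derivative test at each critical point:
  f''(-3) = -27 < 0 → local maximum
  f''(-2) = 16 > 0 → local minimum
  f''(0) = -36 < 0 → local maximum
  f''(6) = 432 > 0 → local minimum

Critical points: x = -3 (local maximum); x = -2 (local minimum); x = 0 (local maximum); x = 6 (local minimum)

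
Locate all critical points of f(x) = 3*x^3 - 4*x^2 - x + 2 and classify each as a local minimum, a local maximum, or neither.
f'(x) = 9*x^2 - 8*x - 1

Solve f'(x) = 0:
  Factor: 9*x^2 - 8*x - 1 = (x - 1)*(9*x + 1) = 0.
  ⇒ x = -1/9, 1

f''(x) = 18*x - 8
Second-derivative test at each critical point:
  f''(-1/9) = -10 < 0 → local maximum
  f''(1) = 10 > 0 → local minimum

Critical points: x = -1/9 (local maximum); x = 1 (local minimum)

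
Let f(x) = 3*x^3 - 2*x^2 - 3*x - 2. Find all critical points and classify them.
f'(x) = 9*x^2 - 4*x - 3

Solve f'(x) = 0:
  9*x^2 - 4*x - 3 = 0 has no rational roots; quadratic formula: x = (4 ± √124)/18.
  ⇒ x = 2/9 - sqrt(31)/9 ≈ -0.3964, 2/9 + sqrt(31)/9 ≈ 0.8409

f''(x) = 18*x - 4
Second-derivative test at each critical point:
  f''(-0.3964) = -11.1355 < 0 → local maximum
  f''(0.8409) = 11.1355 > 0 → local minimum

Critical points: x = 2/9 - sqrt(31)/9 ≈ -0.3964 (local maximum); x = 2/9 + sqrt(31)/9 ≈ 0.8409 (local minimum)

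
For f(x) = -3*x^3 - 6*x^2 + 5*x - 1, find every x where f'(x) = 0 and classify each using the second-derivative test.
f'(x) = -9*x^2 - 12*x + 5

Solve f'(x) = 0:
  Factor: -9*x^2 - 12*x + 5 = -(3*x - 1)*(3*x + 5) = 0.
  ⇒ x = -5/3, 1/3

f''(x) = -18*x - 12
Second-derivative test at each critical point:
  f''(-5/3) = 18 > 0 → local minimum
  f''(1/3) = -18 < 0 → local maximum

Critical points: x = -5/3 (local minimum); x = 1/3 (local maximum)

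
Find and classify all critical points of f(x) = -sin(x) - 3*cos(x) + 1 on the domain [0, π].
f'(x) = 3*sin(x) - cos(x)

Solve f'(x) = 0 on [0, π]:
  f'(x) = 0 ⇔ -cos(x) = -3*sin(x) ⇔ tan(x) = 1/3, i.e. x = arctan(1/3) + nπ; keep the solutions lying in [0, π].
  ⇒ x = atan(1/3) ≈ 0.3218

f''(x) = sin(x) + 3*cos(x)
Second-derivative test at each critical point:
  f''(0.3218) = 3.1623 > 0 → local minimum

Critical points: x = atan(1/3) ≈ 0.3218 (local minimum)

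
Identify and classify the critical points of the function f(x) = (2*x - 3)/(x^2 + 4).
f'(x) = 2*(-x^2 + 3*x + 4)/(x^4 + 8*x^2 + 16)

Solve f'(x) = 0:
  f'(x) = -2*(x - 4)*(x + 1)/(x^2 + 4)^2; the denominator is positive wherever f is defined, so f'(x) = 0 ⇔ -2*x^2 + 6*x + 8 = 0.
  Factor: -2*x^2 + 6*x + 8 = -2*(x - 4)*(x + 1) = 0.
  ⇒ x = -1, 4

f''(x) = 2*(4*x^2*(2*x - 3) + 3*(1 - 2*x)*(x^2 + 4))/(x^2 + 4)^3
Second-derivative test at each critical point:
  f''(-1) = 2/5 > 0 → local minimum
  f''(4) = -1/40 < 0 → local maximum

Critical points: x = -1 (local minimum); x = 4 (local maximum)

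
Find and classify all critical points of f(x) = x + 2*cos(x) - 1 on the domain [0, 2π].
f'(x) = 1 - 2*sin(x)

Solve f'(x) = 0 on [0, 2π]:
  f'(x) = 0 ⇔ sin(x) = 1/2, i.e. x = arcsin(1/2) + 2nπ or x = π − arcsin(1/2) + 2nπ; keep the solutions lying in [0, 2π].
  ⇒ x = pi/6 ≈ 0.5236, 5*pi/6 ≈ 2.6180

f''(x) = -2*cos(x)
Second-derivative test at each critical point:
  f''(0.5236) = -1.7321 < 0 → local maximum
  f''(2.6180) = 1.7321 > 0 → local minimum

Critical points: x = pi/6 ≈ 0.5236 (local maximum); x = 5*pi/6 ≈ 2.6180 (local minimum)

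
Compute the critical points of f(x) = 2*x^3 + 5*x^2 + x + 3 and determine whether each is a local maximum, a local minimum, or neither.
f'(x) = 6*x^2 + 10*x + 1

Solve f'(x) = 0:
  6*x^2 + 10*x + 1 = 0 has no rational roots; quadratic formula: x = (-10 ± √76)/12.
  ⇒ x = -5/6 - sqrt(19)/6 ≈ -1.5598, -5/6 + sqrt(19)/6 ≈ -0.1069

f''(x) = 12*x + 10
Second-derivative test at each critical point:
  f''(-1.5598) = -8.7178 < 0 → local maximum
  f''(-0.1069) = 8.7178 > 0 → local minimum

Critical points: x = -5/6 - sqrt(19)/6 ≈ -1.5598 (local maximum); x = -5/6 + sqrt(19)/6 ≈ -0.1069 (local minimum)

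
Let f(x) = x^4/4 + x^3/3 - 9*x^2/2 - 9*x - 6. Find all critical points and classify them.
f'(x) = x^3 + x^2 - 9*x - 9

Solve f'(x) = 0:
  Factor: x^3 + x^2 - 9*x - 9 = (x - 3)*(x + 1)*(x + 3) = 0.
  ⇒ x = -3, -1, 3

f''(x) = 3*x^2 + 2*x - 9
Second-derivative test at each critical point:
  f''(-3) = 12 > 0 → local minimum
  f''(-1) = -8 < 0 → local maximum
  f''(3) = 24 > 0 → local minimum

Critical points: x = -3 (local minimum); x = -1 (local maximum); x = 3 (local minimum)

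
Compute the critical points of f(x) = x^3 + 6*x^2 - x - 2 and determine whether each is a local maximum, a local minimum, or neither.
f'(x) = 3*x^2 + 12*x - 1

Solve f'(x) = 0:
  3*x^2 + 12*x - 1 = 0 has no rational roots; quadratic formula: x = (-12 ± √156)/6.
  ⇒ x = -sqrt(39)/3 - 2 ≈ -4.0817, -2 + sqrt(39)/3 ≈ 0.0817

f''(x) = 6*x + 12
Second-derivative test at each critical point:
  f''(-4.0817) = -12.4900 < 0 → local maximum
  f''(0.0817) = 12.4900 > 0 → local minimum

Critical points: x = -sqrt(39)/3 - 2 ≈ -4.0817 (local maximum); x = -2 + sqrt(39)/3 ≈ 0.0817 (local minimum)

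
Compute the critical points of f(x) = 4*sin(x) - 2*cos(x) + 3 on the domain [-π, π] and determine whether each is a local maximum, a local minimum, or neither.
f'(x) = 2*sin(x) + 4*cos(x)

Solve f'(x) = 0 on [-π, π]:
  f'(x) = 0 ⇔ 4*cos(x) = -2*sin(x) ⇔ tan(x) = -2, i.e. x = arctan(-2) + nπ; keep the solutions lying in [-π, π].
  ⇒ x = -atan(2) ≈ -1.1071, pi - atan(2) ≈ 2.0344

f''(x) = -4*sin(x) + 2*cos(x)
Second-derivative test at each critical point:
  f''(-1.1071) = 4.4721 > 0 → local minimum
  f''(2.0344) = -4.4721 < 0 → local maximum

Critical points: x = -atan(2) ≈ -1.1071 (local minimum); x = pi - atan(2) ≈ 2.0344 (local maximum)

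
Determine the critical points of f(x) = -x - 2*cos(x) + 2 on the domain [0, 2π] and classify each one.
f'(x) = 2*sin(x) - 1

Solve f'(x) = 0 on [0, 2π]:
  f'(x) = 0 ⇔ sin(x) = 1/2, i.e. x = arcsin(1/2) + 2nπ or x = π − arcsin(1/2) + 2nπ; keep the solutions lying in [0, 2π].
  ⇒ x = pi/6 ≈ 0.5236, 5*pi/6 ≈ 2.6180

f''(x) = 2*cos(x)
Second-derivative test at each critical point:
  f''(0.5236) = 1.7321 > 0 → local minimum
  f''(2.6180) = -1.7321 < 0 → local maximum

Critical points: x = pi/6 ≈ 0.5236 (local minimum); x = 5*pi/6 ≈ 2.6180 (local maximum)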